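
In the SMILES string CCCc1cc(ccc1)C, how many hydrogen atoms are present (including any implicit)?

Hydrogens are implicit in SMILES; fill each atom to its normal valence:
  4 × C (aromatic): 1 H each → 4
  2 × C: 3 H each → 6
  2 × C: 2 H each → 4
  2 × C (aromatic): no H
  Total hydrogens = 14.

14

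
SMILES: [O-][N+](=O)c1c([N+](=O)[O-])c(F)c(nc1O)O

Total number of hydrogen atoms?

Hydrogens are implicit in SMILES; fill each atom to its normal valence:
  5 × C (aromatic): no H
  2 × N (charge +1): no H
  2 × O: 1 H each → 2
  2 × O: no H
  2 × O (charge -1): no H
  1 × F: no H
  1 × N (aromatic): no H
  Total hydrogens = 2.

2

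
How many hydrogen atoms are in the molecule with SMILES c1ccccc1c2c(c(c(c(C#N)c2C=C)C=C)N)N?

Hydrogens are implicit in SMILES; fill each atom to its normal valence:
  7 × C (aromatic): no H
  5 × C (aromatic): 1 H each → 5
  2 × C: 2 H each → 4
  2 × C: 1 H each → 2
  2 × N: 2 H each → 4
  1 × C: no H
  1 × N: no H
  Total hydrogens = 15.

15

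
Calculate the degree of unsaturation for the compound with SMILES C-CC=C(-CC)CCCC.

Molecular formula from the SMILES: C10H20.
DoU = (2C + 2 + N − H − X)/2 = (2·10 + 2 + 0 − 20 − 0)/2 = 2/2 = 1.
(Structurally: 0 ring(s) + 1 π bond(s) = 1.)

1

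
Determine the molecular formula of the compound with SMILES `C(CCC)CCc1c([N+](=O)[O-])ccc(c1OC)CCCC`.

Heavy atoms from the SMILES: 17 C, 1 N, 3 O.
Implicit hydrogens by atom environment:
  8 × C: 2 H each → 16
  4 × C (aromatic): no H
  3 × C: 3 H each → 9
  2 × C (aromatic): 1 H each → 2
  2 × O: no H
  1 × N (charge +1): no H
  1 × O (charge -1): no H
  Total hydrogens = 27.
Molecular formula: C17H27NO3

C17H27NO3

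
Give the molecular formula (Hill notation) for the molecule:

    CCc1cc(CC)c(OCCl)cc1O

Heavy atoms from the SMILES: 11 C, 1 Cl, 2 O.
Implicit hydrogens by atom environment:
  4 × C (aromatic): no H
  3 × C: 2 H each → 6
  2 × C: 3 H each → 6
  2 × C (aromatic): 1 H each → 2
  1 × Cl: no H
  1 × O: 1 H
  1 × O: no H
  Total hydrogens = 15.
Molecular formula: C11H15ClO2

C11H15ClO2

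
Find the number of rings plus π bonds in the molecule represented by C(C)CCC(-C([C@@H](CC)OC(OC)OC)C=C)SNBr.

1

Molecular formula from the SMILES: C14H28BrNO3S.
DoU = (2C + 2 + N − H − X)/2 = (2·14 + 2 + 1 − 28 − 1)/2 = 2/2 = 1.
(Structurally: 0 ring(s) + 1 π bond(s) = 1.)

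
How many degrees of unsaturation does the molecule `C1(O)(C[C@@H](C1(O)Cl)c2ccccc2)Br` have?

5

Molecular formula from the SMILES: C10H10BrClO2.
DoU = (2C + 2 + N − H − X)/2 = (2·10 + 2 + 0 − 10 − 2)/2 = 10/2 = 5.
(Structurally: 2 ring(s) + 3 π bond(s) = 5.)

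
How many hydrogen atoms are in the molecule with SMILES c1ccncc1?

5

Hydrogens are implicit in SMILES; fill each atom to its normal valence:
  5 × C (aromatic): 1 H each → 5
  1 × N (aromatic): no H
  Total hydrogens = 5.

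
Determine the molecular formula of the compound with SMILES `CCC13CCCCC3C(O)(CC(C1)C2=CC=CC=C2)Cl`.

C18H25ClO

Heavy atoms from the SMILES: 18 C, 1 Cl, 1 O.
Implicit hydrogens by atom environment:
  7 × C: 2 H each → 14
  5 × C (aromatic): 1 H each → 5
  2 × C: 1 H each → 2
  2 × C: no H
  1 × C: 3 H
  1 × C (aromatic): no H
  1 × Cl: no H
  1 × O: 1 H
  Total hydrogens = 25.
Molecular formula: C18H25ClO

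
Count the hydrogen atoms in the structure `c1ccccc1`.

Hydrogens are implicit in SMILES; fill each atom to its normal valence:
  6 × C (aromatic): 1 H each → 6
  Total hydrogens = 6.

6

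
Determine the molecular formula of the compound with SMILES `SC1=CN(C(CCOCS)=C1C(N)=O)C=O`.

Heavy atoms from the SMILES: 9 C, 2 N, 3 O, 2 S.
Implicit hydrogens by atom environment:
  3 × C: 2 H each → 6
  3 × C (aromatic): no H
  3 × O: no H
  2 × S: 1 H each → 2
  1 × C (aromatic): 1 H
  1 × C: 1 H
  1 × C: no H
  1 × N: 2 H
  1 × N (aromatic): no H
  Total hydrogens = 12.
Molecular formula: C9H12N2O3S2

C9H12N2O3S2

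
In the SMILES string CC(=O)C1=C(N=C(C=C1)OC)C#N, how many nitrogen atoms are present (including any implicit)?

2

The symbol for nitrogen appears 2 times in the SMILES.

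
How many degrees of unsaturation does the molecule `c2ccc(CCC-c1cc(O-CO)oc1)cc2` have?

7

Molecular formula from the SMILES: C14H16O3.
DoU = (2C + 2 + N − H − X)/2 = (2·14 + 2 + 0 − 16 − 0)/2 = 14/2 = 7.
(Structurally: 2 ring(s) + 5 π bond(s) = 7.)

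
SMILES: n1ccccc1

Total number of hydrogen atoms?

Hydrogens are implicit in SMILES; fill each atom to its normal valence:
  5 × C (aromatic): 1 H each → 5
  1 × N (aromatic): no H
  Total hydrogens = 5.

5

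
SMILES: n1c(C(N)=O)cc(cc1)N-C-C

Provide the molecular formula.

Heavy atoms from the SMILES: 8 C, 3 N, 1 O.
Implicit hydrogens by atom environment:
  3 × C (aromatic): 1 H each → 3
  2 × C (aromatic): no H
  1 × C: 3 H
  1 × C: 2 H
  1 × C: no H
  1 × N: 2 H
  1 × N: 1 H
  1 × N (aromatic): no H
  1 × O: no H
  Total hydrogens = 11.
Molecular formula: C8H11N3O

C8H11N3O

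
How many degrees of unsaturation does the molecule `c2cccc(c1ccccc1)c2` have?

8

Molecular formula from the SMILES: C12H10.
DoU = (2C + 2 + N − H − X)/2 = (2·12 + 2 + 0 − 10 − 0)/2 = 16/2 = 8.
(Structurally: 2 ring(s) + 6 π bond(s) = 8.)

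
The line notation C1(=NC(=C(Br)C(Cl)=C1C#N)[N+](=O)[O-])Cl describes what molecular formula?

Heavy atoms from the SMILES: 1 Br, 6 C, 2 Cl, 3 N, 2 O.
Implicit hydrogens by atom environment:
  5 × C (aromatic): no H
  2 × Cl: no H
  1 × Br: no H
  1 × C: no H
  1 × N (aromatic): no H
  1 × N: no H
  1 × N (charge +1): no H
  1 × O: no H
  1 × O (charge -1): no H
  Total hydrogens = 0.
Molecular formula: C6BrCl2N3O2

C6BrCl2N3O2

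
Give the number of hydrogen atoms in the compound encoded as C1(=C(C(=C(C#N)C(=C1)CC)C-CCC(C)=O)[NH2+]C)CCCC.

Hydrogens are implicit in SMILES; fill each atom to its normal valence:
  7 × C: 2 H each → 14
  5 × C (aromatic): no H
  4 × C: 3 H each → 12
  2 × C: no H
  1 × C (aromatic): 1 H
  1 × N (charge +1): 2 H
  1 × N: no H
  1 × O: no H
  Total hydrogens = 29.

29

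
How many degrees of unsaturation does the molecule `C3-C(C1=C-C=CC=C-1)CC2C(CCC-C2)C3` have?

Molecular formula from the SMILES: C16H22.
DoU = (2C + 2 + N − H − X)/2 = (2·16 + 2 + 0 − 22 − 0)/2 = 12/2 = 6.
(Structurally: 3 ring(s) + 3 π bond(s) = 6.)

6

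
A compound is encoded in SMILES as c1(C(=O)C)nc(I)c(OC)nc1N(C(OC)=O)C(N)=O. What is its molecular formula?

C10H11IN4O5

Heavy atoms from the SMILES: 10 C, 1 I, 4 N, 5 O.
Implicit hydrogens by atom environment:
  5 × O: no H
  4 × C (aromatic): no H
  3 × C: 3 H each → 9
  3 × C: no H
  2 × N (aromatic): no H
  1 × I: no H
  1 × N: 2 H
  1 × N: no H
  Total hydrogens = 11.
Molecular formula: C10H11IN4O5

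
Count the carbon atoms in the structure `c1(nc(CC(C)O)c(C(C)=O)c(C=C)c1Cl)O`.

12

The symbol for carbon appears 12 times in the SMILES. Lowercase c denotes aromatic carbon and counts toward C.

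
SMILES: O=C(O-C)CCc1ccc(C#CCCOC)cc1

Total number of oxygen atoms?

3

The symbol for oxygen appears 3 times in the SMILES.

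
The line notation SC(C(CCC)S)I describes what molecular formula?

Heavy atoms from the SMILES: 5 C, 1 I, 2 S.
Implicit hydrogens by atom environment:
  2 × C: 2 H each → 4
  2 × C: 1 H each → 2
  2 × S: 1 H each → 2
  1 × C: 3 H
  1 × I: no H
  Total hydrogens = 11.
Molecular formula: C5H11IS2

C5H11IS2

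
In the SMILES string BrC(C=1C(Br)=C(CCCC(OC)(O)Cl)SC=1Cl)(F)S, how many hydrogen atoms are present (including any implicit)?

11

Hydrogens are implicit in SMILES; fill each atom to its normal valence:
  4 × C (aromatic): no H
  3 × C: 2 H each → 6
  2 × Br: no H
  2 × C: no H
  2 × Cl: no H
  1 × C: 3 H
  1 × F: no H
  1 × O: 1 H
  1 × O: no H
  1 × S: 1 H
  1 × S (aromatic): no H
  Total hydrogens = 11.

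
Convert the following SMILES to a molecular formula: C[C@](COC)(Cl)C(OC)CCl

Heavy atoms from the SMILES: 7 C, 2 Cl, 2 O.
Implicit hydrogens by atom environment:
  3 × C: 3 H each → 9
  2 × C: 2 H each → 4
  2 × Cl: no H
  2 × O: no H
  1 × C: 1 H
  1 × C: no H
  Total hydrogens = 14.
Molecular formula: C7H14Cl2O2

C7H14Cl2O2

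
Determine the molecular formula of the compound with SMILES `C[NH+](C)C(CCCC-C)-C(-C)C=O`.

C11H24NO+

Heavy atoms from the SMILES: 11 C, 1 N, 1 O.
Implicit hydrogens by atom environment:
  4 × C: 3 H each → 12
  4 × C: 2 H each → 8
  3 × C: 1 H each → 3
  1 × N (charge +1): 1 H
  1 × O: no H
  Total hydrogens = 24.
Net charge +1.
Molecular formula: C11H24NO+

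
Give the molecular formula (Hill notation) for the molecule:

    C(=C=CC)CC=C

C7H10

Heavy atoms from the SMILES: 7 C.
Implicit hydrogens by atom environment:
  3 × C: 1 H each → 3
  2 × C: 2 H each → 4
  1 × C: 3 H
  1 × C: no H
  Total hydrogens = 10.
Molecular formula: C7H10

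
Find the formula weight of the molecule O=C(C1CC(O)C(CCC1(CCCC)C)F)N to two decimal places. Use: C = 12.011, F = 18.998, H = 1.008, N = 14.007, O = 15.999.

245.34

Molecular formula: C13H24FNO2.
M = 13×12.011 + 1×18.998 + 24×1.008 + 1×14.007 + 2×15.999 = 245.34 g/mol.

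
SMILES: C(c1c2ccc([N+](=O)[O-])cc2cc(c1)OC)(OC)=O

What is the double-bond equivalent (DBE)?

9

Molecular formula from the SMILES: C13H11NO5.
DoU = (2C + 2 + N − H − X)/2 = (2·13 + 2 + 1 − 11 − 0)/2 = 18/2 = 9.
(Structurally: 2 ring(s) + 7 π bond(s) = 9.)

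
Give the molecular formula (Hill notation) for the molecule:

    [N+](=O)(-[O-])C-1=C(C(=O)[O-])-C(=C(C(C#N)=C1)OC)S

Heavy atoms from the SMILES: 9 C, 2 N, 5 O, 1 S.
Implicit hydrogens by atom environment:
  5 × C (aromatic): no H
  3 × O: no H
  2 × C: no H
  2 × O (charge -1): no H
  1 × C: 3 H
  1 × C (aromatic): 1 H
  1 × N: no H
  1 × N (charge +1): no H
  1 × S: 1 H
  Total hydrogens = 5.
Net charge -1.
Molecular formula: C9H5N2O5S-

C9H5N2O5S-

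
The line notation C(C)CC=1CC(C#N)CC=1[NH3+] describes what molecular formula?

Heavy atoms from the SMILES: 9 C, 2 N.
Implicit hydrogens by atom environment:
  4 × C: 2 H each → 8
  3 × C: no H
  1 × C: 3 H
  1 × C: 1 H
  1 × N (charge +1): 3 H
  1 × N: no H
  Total hydrogens = 15.
Net charge +1.
Molecular formula: C9H15N2+

C9H15N2+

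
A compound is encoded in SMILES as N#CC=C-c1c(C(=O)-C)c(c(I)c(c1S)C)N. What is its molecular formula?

C12H11IN2OS

Heavy atoms from the SMILES: 12 C, 1 I, 2 N, 1 O, 1 S.
Implicit hydrogens by atom environment:
  6 × C (aromatic): no H
  2 × C: 3 H each → 6
  2 × C: 1 H each → 2
  2 × C: no H
  1 × I: no H
  1 × N: 2 H
  1 × N: no H
  1 × O: no H
  1 × S: 1 H
  Total hydrogens = 11.
Molecular formula: C12H11IN2OS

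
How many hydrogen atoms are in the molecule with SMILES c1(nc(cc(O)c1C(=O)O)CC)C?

Hydrogens are implicit in SMILES; fill each atom to its normal valence:
  4 × C (aromatic): no H
  2 × C: 3 H each → 6
  2 × O: 1 H each → 2
  1 × C: 2 H
  1 × C (aromatic): 1 H
  1 × C: no H
  1 × N (aromatic): no H
  1 × O: no H
  Total hydrogens = 11.

11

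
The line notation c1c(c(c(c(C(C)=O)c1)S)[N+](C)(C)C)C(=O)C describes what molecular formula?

Heavy atoms from the SMILES: 13 C, 1 N, 2 O, 1 S.
Implicit hydrogens by atom environment:
  5 × C: 3 H each → 15
  4 × C (aromatic): no H
  2 × C (aromatic): 1 H each → 2
  2 × C: no H
  2 × O: no H
  1 × N (charge +1): no H
  1 × S: 1 H
  Total hydrogens = 18.
Net charge +1.
Molecular formula: C13H18NO2S+

C13H18NO2S+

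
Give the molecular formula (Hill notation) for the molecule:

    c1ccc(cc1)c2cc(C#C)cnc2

C13H9N

Heavy atoms from the SMILES: 13 C, 1 N.
Implicit hydrogens by atom environment:
  8 × C (aromatic): 1 H each → 8
  3 × C (aromatic): no H
  1 × C: 1 H
  1 × C: no H
  1 × N (aromatic): no H
  Total hydrogens = 9.
Molecular formula: C13H9N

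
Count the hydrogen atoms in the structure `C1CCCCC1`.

Hydrogens are implicit in SMILES; fill each atom to its normal valence:
  6 × C: 2 H each → 12
  Total hydrogens = 12.

12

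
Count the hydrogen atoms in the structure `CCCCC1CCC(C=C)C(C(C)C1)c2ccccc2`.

30

Hydrogens are implicit in SMILES; fill each atom to its normal valence:
  7 × C: 2 H each → 14
  5 × C: 1 H each → 5
  5 × C (aromatic): 1 H each → 5
  2 × C: 3 H each → 6
  1 × C (aromatic): no H
  Total hydrogens = 30.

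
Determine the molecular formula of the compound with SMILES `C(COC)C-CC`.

Heavy atoms from the SMILES: 6 C, 1 O.
Implicit hydrogens by atom environment:
  4 × C: 2 H each → 8
  2 × C: 3 H each → 6
  1 × O: no H
  Total hydrogens = 14.
Molecular formula: C6H14O

C6H14O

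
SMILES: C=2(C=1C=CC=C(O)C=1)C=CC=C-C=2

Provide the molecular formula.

Heavy atoms from the SMILES: 12 C, 1 O.
Implicit hydrogens by atom environment:
  9 × C (aromatic): 1 H each → 9
  3 × C (aromatic): no H
  1 × O: 1 H
  Total hydrogens = 10.
Molecular formula: C12H10O

C12H10O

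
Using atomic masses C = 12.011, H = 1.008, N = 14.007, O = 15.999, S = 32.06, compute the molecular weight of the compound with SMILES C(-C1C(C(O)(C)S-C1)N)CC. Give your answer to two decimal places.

Molecular formula: C8H17NOS.
M = 8×12.011 + 17×1.008 + 1×14.007 + 1×15.999 + 1×32.06 = 175.29 g/mol.

175.29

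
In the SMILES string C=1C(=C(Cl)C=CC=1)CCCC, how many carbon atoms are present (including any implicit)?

10

The symbol for carbon appears 10 times in the SMILES. (Cl is a single chlorine, not C + l.)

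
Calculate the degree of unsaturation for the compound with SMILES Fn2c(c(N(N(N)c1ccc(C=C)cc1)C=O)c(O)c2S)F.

9

Molecular formula from the SMILES: C13H12F2N4O2S.
DoU = (2C + 2 + N − H − X)/2 = (2·13 + 2 + 4 − 12 − 2)/2 = 18/2 = 9.
(Structurally: 2 ring(s) + 7 π bond(s) = 9.)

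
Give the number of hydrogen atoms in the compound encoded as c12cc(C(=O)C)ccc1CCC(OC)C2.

16

Hydrogens are implicit in SMILES; fill each atom to its normal valence:
  3 × C: 2 H each → 6
  3 × C (aromatic): 1 H each → 3
  3 × C (aromatic): no H
  2 × C: 3 H each → 6
  2 × O: no H
  1 × C: 1 H
  1 × C: no H
  Total hydrogens = 16.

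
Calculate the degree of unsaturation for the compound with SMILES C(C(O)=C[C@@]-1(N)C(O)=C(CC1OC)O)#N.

5

Molecular formula from the SMILES: C9H12N2O4.
DoU = (2C + 2 + N − H − X)/2 = (2·9 + 2 + 2 − 12 − 0)/2 = 10/2 = 5.
(Structurally: 1 ring(s) + 4 π bond(s) = 5.)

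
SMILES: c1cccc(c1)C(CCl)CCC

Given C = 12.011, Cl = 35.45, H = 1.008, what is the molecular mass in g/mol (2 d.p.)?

Molecular formula: C11H15Cl.
M = 11×12.011 + 1×35.45 + 15×1.008 = 182.69 g/mol.

182.69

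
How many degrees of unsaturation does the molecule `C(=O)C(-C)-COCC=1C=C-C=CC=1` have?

5

Molecular formula from the SMILES: C11H14O2.
DoU = (2C + 2 + N − H − X)/2 = (2·11 + 2 + 0 − 14 − 0)/2 = 10/2 = 5.
(Structurally: 1 ring(s) + 4 π bond(s) = 5.)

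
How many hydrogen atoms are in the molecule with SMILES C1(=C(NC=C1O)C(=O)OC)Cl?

Hydrogens are implicit in SMILES; fill each atom to its normal valence:
  3 × C (aromatic): no H
  2 × O: no H
  1 × C: 3 H
  1 × C (aromatic): 1 H
  1 × C: no H
  1 × Cl: no H
  1 × N (aromatic): 1 H
  1 × O: 1 H
  Total hydrogens = 6.

6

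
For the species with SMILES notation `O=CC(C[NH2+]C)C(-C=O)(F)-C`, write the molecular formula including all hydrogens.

Heavy atoms from the SMILES: 7 C, 1 F, 1 N, 2 O.
Implicit hydrogens by atom environment:
  3 × C: 1 H each → 3
  2 × C: 3 H each → 6
  2 × O: no H
  1 × C: 2 H
  1 × C: no H
  1 × F: no H
  1 × N (charge +1): 2 H
  Total hydrogens = 13.
Net charge +1.
Molecular formula: C7H13FNO2+

C7H13FNO2+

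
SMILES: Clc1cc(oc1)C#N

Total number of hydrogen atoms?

2

Hydrogens are implicit in SMILES; fill each atom to its normal valence:
  2 × C (aromatic): 1 H each → 2
  2 × C (aromatic): no H
  1 × C: no H
  1 × Cl: no H
  1 × N: no H
  1 × O (aromatic): no H
  Total hydrogens = 2.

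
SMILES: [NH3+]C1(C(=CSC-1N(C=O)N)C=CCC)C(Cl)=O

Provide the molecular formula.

C10H15ClN3O2S+

Heavy atoms from the SMILES: 10 C, 1 Cl, 3 N, 2 O, 1 S.
Implicit hydrogens by atom environment:
  5 × C: 1 H each → 5
  3 × C: no H
  2 × O: no H
  1 × C: 3 H
  1 × C: 2 H
  1 × Cl: no H
  1 × N (charge +1): 3 H
  1 × N: 2 H
  1 × N: no H
  1 × S: no H
  Total hydrogens = 15.
Net charge +1.
Molecular formula: C10H15ClN3O2S+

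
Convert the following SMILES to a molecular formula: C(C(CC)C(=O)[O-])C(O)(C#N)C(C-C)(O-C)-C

C12H20NO4-

Heavy atoms from the SMILES: 12 C, 1 N, 4 O.
Implicit hydrogens by atom environment:
  4 × C: 3 H each → 12
  4 × C: no H
  3 × C: 2 H each → 6
  2 × O: no H
  1 × C: 1 H
  1 × N: no H
  1 × O: 1 H
  1 × O (charge -1): no H
  Total hydrogens = 20.
Net charge -1.
Molecular formula: C12H20NO4-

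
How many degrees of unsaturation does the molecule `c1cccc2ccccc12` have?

7

Molecular formula from the SMILES: C10H8.
DoU = (2C + 2 + N − H − X)/2 = (2·10 + 2 + 0 − 8 − 0)/2 = 14/2 = 7.
(Structurally: 2 ring(s) + 5 π bond(s) = 7.)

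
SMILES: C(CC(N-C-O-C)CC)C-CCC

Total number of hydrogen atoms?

25

Hydrogens are implicit in SMILES; fill each atom to its normal valence:
  7 × C: 2 H each → 14
  3 × C: 3 H each → 9
  1 × C: 1 H
  1 × N: 1 H
  1 × O: no H
  Total hydrogens = 25.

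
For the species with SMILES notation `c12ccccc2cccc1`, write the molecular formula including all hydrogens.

C10H8

Heavy atoms from the SMILES: 10 C.
Implicit hydrogens by atom environment:
  8 × C (aromatic): 1 H each → 8
  2 × C (aromatic): no H
  Total hydrogens = 8.
Molecular formula: C10H8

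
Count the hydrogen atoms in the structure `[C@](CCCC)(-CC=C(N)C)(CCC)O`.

25

Hydrogens are implicit in SMILES; fill each atom to its normal valence:
  6 × C: 2 H each → 12
  3 × C: 3 H each → 9
  2 × C: no H
  1 × C: 1 H
  1 × N: 2 H
  1 × O: 1 H
  Total hydrogens = 25.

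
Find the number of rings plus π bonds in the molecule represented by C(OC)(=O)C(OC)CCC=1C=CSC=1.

Molecular formula from the SMILES: C10H14O3S.
DoU = (2C + 2 + N − H − X)/2 = (2·10 + 2 + 0 − 14 − 0)/2 = 8/2 = 4.
(Structurally: 1 ring(s) + 3 π bond(s) = 4.)

4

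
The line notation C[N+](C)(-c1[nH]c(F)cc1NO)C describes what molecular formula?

Heavy atoms from the SMILES: 7 C, 1 F, 3 N, 1 O.
Implicit hydrogens by atom environment:
  3 × C: 3 H each → 9
  3 × C (aromatic): no H
  1 × C (aromatic): 1 H
  1 × F: no H
  1 × N (aromatic): 1 H
  1 × N: 1 H
  1 × N (charge +1): no H
  1 × O: 1 H
  Total hydrogens = 13.
Net charge +1.
Molecular formula: C7H13FN3O+

C7H13FN3O+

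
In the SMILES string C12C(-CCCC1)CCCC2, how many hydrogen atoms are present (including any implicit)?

18

Hydrogens are implicit in SMILES; fill each atom to its normal valence:
  8 × C: 2 H each → 16
  2 × C: 1 H each → 2
  Total hydrogens = 18.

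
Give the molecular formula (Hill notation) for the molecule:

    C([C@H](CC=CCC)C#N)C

C9H15N

Heavy atoms from the SMILES: 9 C, 1 N.
Implicit hydrogens by atom environment:
  3 × C: 2 H each → 6
  3 × C: 1 H each → 3
  2 × C: 3 H each → 6
  1 × C: no H
  1 × N: no H
  Total hydrogens = 15.
Molecular formula: C9H15N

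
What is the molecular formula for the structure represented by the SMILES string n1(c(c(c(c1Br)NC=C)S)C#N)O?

C7H6BrN3OS

Heavy atoms from the SMILES: 1 Br, 7 C, 3 N, 1 O, 1 S.
Implicit hydrogens by atom environment:
  4 × C (aromatic): no H
  1 × Br: no H
  1 × C: 2 H
  1 × C: 1 H
  1 × C: no H
  1 × N: 1 H
  1 × N (aromatic): no H
  1 × N: no H
  1 × O: 1 H
  1 × S: 1 H
  Total hydrogens = 6.
Molecular formula: C7H6BrN3OS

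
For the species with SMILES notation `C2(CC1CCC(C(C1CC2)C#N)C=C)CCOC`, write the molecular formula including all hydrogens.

Heavy atoms from the SMILES: 16 C, 1 N, 1 O.
Implicit hydrogens by atom environment:
  8 × C: 2 H each → 16
  6 × C: 1 H each → 6
  1 × C: 3 H
  1 × C: no H
  1 × N: no H
  1 × O: no H
  Total hydrogens = 25.
Molecular formula: C16H25NO

C16H25NO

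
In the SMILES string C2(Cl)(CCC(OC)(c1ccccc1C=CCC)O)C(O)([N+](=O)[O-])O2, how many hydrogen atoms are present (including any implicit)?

Hydrogens are implicit in SMILES; fill each atom to its normal valence:
  4 × C (aromatic): 1 H each → 4
  3 × C: 2 H each → 6
  3 × C: no H
  3 × O: no H
  2 × C: 3 H each → 6
  2 × C: 1 H each → 2
  2 × C (aromatic): no H
  2 × O: 1 H each → 2
  1 × Cl: no H
  1 × N (charge +1): no H
  1 × O (charge -1): no H
  Total hydrogens = 20.

20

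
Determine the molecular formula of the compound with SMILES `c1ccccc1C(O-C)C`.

Heavy atoms from the SMILES: 9 C, 1 O.
Implicit hydrogens by atom environment:
  5 × C (aromatic): 1 H each → 5
  2 × C: 3 H each → 6
  1 × C: 1 H
  1 × C (aromatic): no H
  1 × O: no H
  Total hydrogens = 12.
Molecular formula: C9H12O

C9H12O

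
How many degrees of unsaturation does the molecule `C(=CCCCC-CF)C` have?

1

Molecular formula from the SMILES: C8H15F.
DoU = (2C + 2 + N − H − X)/2 = (2·8 + 2 + 0 − 15 − 1)/2 = 2/2 = 1.
(Structurally: 0 ring(s) + 1 π bond(s) = 1.)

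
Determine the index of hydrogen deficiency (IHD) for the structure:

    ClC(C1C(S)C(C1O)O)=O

2

Molecular formula from the SMILES: C5H7ClO3S.
DoU = (2C + 2 + N − H − X)/2 = (2·5 + 2 + 0 − 7 − 1)/2 = 4/2 = 2.
(Structurally: 1 ring(s) + 1 π bond(s) = 2.)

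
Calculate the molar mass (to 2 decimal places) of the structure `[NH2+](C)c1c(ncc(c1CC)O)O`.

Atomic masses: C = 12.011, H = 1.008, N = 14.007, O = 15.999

Molecular formula: C8H13N2O2+.
M = 8×12.011 + 13×1.008 + 2×14.007 + 2×15.999 = 169.20 g/mol.

169.20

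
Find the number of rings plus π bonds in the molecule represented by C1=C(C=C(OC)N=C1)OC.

4

Molecular formula from the SMILES: C7H9NO2.
DoU = (2C + 2 + N − H − X)/2 = (2·7 + 2 + 1 − 9 − 0)/2 = 8/2 = 4.
(Structurally: 1 ring(s) + 3 π bond(s) = 4.)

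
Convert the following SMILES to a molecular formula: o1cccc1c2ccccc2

Heavy atoms from the SMILES: 10 C, 1 O.
Implicit hydrogens by atom environment:
  8 × C (aromatic): 1 H each → 8
  2 × C (aromatic): no H
  1 × O (aromatic): no H
  Total hydrogens = 8.
Molecular formula: C10H8O

C10H8O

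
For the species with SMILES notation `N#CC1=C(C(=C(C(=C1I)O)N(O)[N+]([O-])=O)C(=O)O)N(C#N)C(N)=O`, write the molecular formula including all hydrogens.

C10H5IN6O7

Heavy atoms from the SMILES: 10 C, 1 I, 6 N, 7 O.
Implicit hydrogens by atom environment:
  6 × C (aromatic): no H
  4 × C: no H
  4 × N: no H
  3 × O: 1 H each → 3
  3 × O: no H
  1 × I: no H
  1 × N: 2 H
  1 × N (charge +1): no H
  1 × O (charge -1): no H
  Total hydrogens = 5.
Molecular formula: C10H5IN6O7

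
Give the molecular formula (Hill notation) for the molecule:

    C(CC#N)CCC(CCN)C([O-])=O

C9H15N2O2-

Heavy atoms from the SMILES: 9 C, 2 N, 2 O.
Implicit hydrogens by atom environment:
  6 × C: 2 H each → 12
  2 × C: no H
  1 × C: 1 H
  1 × N: 2 H
  1 × N: no H
  1 × O: no H
  1 × O (charge -1): no H
  Total hydrogens = 15.
Net charge -1.
Molecular formula: C9H15N2O2-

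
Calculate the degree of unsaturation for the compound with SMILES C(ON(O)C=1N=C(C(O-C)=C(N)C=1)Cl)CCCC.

4

Molecular formula from the SMILES: C11H18ClN3O3.
DoU = (2C + 2 + N − H − X)/2 = (2·11 + 2 + 3 − 18 − 1)/2 = 8/2 = 4.
(Structurally: 1 ring(s) + 3 π bond(s) = 4.)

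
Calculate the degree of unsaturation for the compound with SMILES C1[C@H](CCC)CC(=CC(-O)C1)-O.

Molecular formula from the SMILES: C10H18O2.
DoU = (2C + 2 + N − H − X)/2 = (2·10 + 2 + 0 − 18 − 0)/2 = 4/2 = 2.
(Structurally: 1 ring(s) + 1 π bond(s) = 2.)

2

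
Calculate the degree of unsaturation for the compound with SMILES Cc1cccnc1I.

Molecular formula from the SMILES: C6H6IN.
DoU = (2C + 2 + N − H − X)/2 = (2·6 + 2 + 1 − 6 − 1)/2 = 8/2 = 4.
(Structurally: 1 ring(s) + 3 π bond(s) = 4.)

4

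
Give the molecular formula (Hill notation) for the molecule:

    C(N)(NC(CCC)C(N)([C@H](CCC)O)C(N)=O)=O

Heavy atoms from the SMILES: 11 C, 4 N, 3 O.
Implicit hydrogens by atom environment:
  4 × C: 2 H each → 8
  3 × C: no H
  3 × N: 2 H each → 6
  2 × C: 3 H each → 6
  2 × C: 1 H each → 2
  2 × O: no H
  1 × N: 1 H
  1 × O: 1 H
  Total hydrogens = 24.
Molecular formula: C11H24N4O3

C11H24N4O3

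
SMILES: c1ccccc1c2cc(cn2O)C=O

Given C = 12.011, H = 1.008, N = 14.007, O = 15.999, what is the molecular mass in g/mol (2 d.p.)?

Molecular formula: C11H9NO2.
M = 11×12.011 + 9×1.008 + 1×14.007 + 2×15.999 = 187.20 g/mol.

187.20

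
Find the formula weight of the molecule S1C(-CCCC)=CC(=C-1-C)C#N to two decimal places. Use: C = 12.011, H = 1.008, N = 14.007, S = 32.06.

Molecular formula: C10H13NS.
M = 10×12.011 + 13×1.008 + 1×14.007 + 1×32.06 = 179.28 g/mol.

179.28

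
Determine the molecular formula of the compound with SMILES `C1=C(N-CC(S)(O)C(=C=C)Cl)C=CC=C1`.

C11H12ClNOS

Heavy atoms from the SMILES: 11 C, 1 Cl, 1 N, 1 O, 1 S.
Implicit hydrogens by atom environment:
  5 × C (aromatic): 1 H each → 5
  3 × C: no H
  2 × C: 2 H each → 4
  1 × C (aromatic): no H
  1 × Cl: no H
  1 × N: 1 H
  1 × O: 1 H
  1 × S: 1 H
  Total hydrogens = 12.
Molecular formula: C11H12ClNOS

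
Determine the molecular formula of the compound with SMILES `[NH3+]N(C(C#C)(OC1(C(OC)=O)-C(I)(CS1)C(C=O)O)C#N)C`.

Heavy atoms from the SMILES: 12 C, 1 I, 3 N, 5 O, 1 S.
Implicit hydrogens by atom environment:
  6 × C: no H
  4 × O: no H
  3 × C: 1 H each → 3
  2 × C: 3 H each → 6
  2 × N: no H
  1 × C: 2 H
  1 × I: no H
  1 × N (charge +1): 3 H
  1 × O: 1 H
  1 × S: no H
  Total hydrogens = 15.
Net charge +1.
Molecular formula: C12H15IN3O5S+

C12H15IN3O5S+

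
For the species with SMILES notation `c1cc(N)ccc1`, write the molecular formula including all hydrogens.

C6H7N

Heavy atoms from the SMILES: 6 C, 1 N.
Implicit hydrogens by atom environment:
  5 × C (aromatic): 1 H each → 5
  1 × C (aromatic): no H
  1 × N: 2 H
  Total hydrogens = 7.
Molecular formula: C6H7N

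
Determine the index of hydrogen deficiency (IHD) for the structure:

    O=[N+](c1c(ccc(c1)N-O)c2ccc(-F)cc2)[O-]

Molecular formula from the SMILES: C12H9FN2O3.
DoU = (2C + 2 + N − H − X)/2 = (2·12 + 2 + 2 − 9 − 1)/2 = 18/2 = 9.
(Structurally: 2 ring(s) + 7 π bond(s) = 9.)

9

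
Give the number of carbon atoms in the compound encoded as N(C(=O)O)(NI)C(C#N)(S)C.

4

The symbol for carbon appears 4 times in the SMILES.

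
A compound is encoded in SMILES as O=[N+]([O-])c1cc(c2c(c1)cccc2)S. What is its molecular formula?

C10H7NO2S

Heavy atoms from the SMILES: 10 C, 1 N, 2 O, 1 S.
Implicit hydrogens by atom environment:
  6 × C (aromatic): 1 H each → 6
  4 × C (aromatic): no H
  1 × N (charge +1): no H
  1 × O: no H
  1 × O (charge -1): no H
  1 × S: 1 H
  Total hydrogens = 7.
Molecular formula: C10H7NO2S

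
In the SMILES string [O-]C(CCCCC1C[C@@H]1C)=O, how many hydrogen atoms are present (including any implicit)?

Hydrogens are implicit in SMILES; fill each atom to its normal valence:
  5 × C: 2 H each → 10
  2 × C: 1 H each → 2
  1 × C: 3 H
  1 × C: no H
  1 × O: no H
  1 × O (charge -1): no H
  Total hydrogens = 15.

15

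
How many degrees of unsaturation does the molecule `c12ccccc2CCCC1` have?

5

Molecular formula from the SMILES: C10H12.
DoU = (2C + 2 + N − H − X)/2 = (2·10 + 2 + 0 − 12 − 0)/2 = 10/2 = 5.
(Structurally: 2 ring(s) + 3 π bond(s) = 5.)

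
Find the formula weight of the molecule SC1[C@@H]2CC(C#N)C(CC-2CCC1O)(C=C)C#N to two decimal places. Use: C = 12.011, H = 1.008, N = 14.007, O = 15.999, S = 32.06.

Molecular formula: C14H18N2OS.
M = 14×12.011 + 18×1.008 + 2×14.007 + 1×15.999 + 1×32.06 = 262.37 g/mol.

262.37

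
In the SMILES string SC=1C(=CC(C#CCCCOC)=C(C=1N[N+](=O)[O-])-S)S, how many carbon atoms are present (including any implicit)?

12

The symbol for carbon appears 12 times in the SMILES.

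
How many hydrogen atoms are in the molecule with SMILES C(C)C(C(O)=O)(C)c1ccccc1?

Hydrogens are implicit in SMILES; fill each atom to its normal valence:
  5 × C (aromatic): 1 H each → 5
  2 × C: 3 H each → 6
  2 × C: no H
  1 × C: 2 H
  1 × C (aromatic): no H
  1 × O: 1 H
  1 × O: no H
  Total hydrogens = 14.

14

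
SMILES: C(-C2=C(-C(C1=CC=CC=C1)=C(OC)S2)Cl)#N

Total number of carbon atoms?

The symbol for carbon appears 12 times in the SMILES. (Cl is a single chlorine, not C + l.)

12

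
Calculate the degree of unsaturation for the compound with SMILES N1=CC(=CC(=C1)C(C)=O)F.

5

Molecular formula from the SMILES: C7H6FNO.
DoU = (2C + 2 + N − H − X)/2 = (2·7 + 2 + 1 − 6 − 1)/2 = 10/2 = 5.
(Structurally: 1 ring(s) + 4 π bond(s) = 5.)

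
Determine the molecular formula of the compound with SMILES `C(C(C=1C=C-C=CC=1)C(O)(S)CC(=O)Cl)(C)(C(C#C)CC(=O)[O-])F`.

C17H17ClFO4S-

Heavy atoms from the SMILES: 17 C, 1 Cl, 1 F, 4 O, 1 S.
Implicit hydrogens by atom environment:
  5 × C (aromatic): 1 H each → 5
  5 × C: no H
  3 × C: 1 H each → 3
  2 × C: 2 H each → 4
  2 × O: no H
  1 × C: 3 H
  1 × C (aromatic): no H
  1 × Cl: no H
  1 × F: no H
  1 × O: 1 H
  1 × O (charge -1): no H
  1 × S: 1 H
  Total hydrogens = 17.
Net charge -1.
Molecular formula: C17H17ClFO4S-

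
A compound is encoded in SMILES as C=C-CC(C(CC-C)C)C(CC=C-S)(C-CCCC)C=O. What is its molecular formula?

Heavy atoms from the SMILES: 19 C, 1 O, 1 S.
Implicit hydrogens by atom environment:
  9 × C: 2 H each → 18
  6 × C: 1 H each → 6
  3 × C: 3 H each → 9
  1 × C: no H
  1 × O: no H
  1 × S: 1 H
  Total hydrogens = 34.
Molecular formula: C19H34OS

C19H34OS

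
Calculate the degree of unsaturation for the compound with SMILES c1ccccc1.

4

Molecular formula from the SMILES: C6H6.
DoU = (2C + 2 + N − H − X)/2 = (2·6 + 2 + 0 − 6 − 0)/2 = 8/2 = 4.
(Structurally: 1 ring(s) + 3 π bond(s) = 4.)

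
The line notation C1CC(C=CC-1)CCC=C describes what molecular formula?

Heavy atoms from the SMILES: 10 C.
Implicit hydrogens by atom environment:
  6 × C: 2 H each → 12
  4 × C: 1 H each → 4
  Total hydrogens = 16.
Molecular formula: C10H16

C10H16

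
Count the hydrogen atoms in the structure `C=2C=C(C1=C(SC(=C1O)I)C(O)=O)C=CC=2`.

7

Hydrogens are implicit in SMILES; fill each atom to its normal valence:
  5 × C (aromatic): 1 H each → 5
  5 × C (aromatic): no H
  2 × O: 1 H each → 2
  1 × C: no H
  1 × I: no H
  1 × O: no H
  1 × S (aromatic): no H
  Total hydrogens = 7.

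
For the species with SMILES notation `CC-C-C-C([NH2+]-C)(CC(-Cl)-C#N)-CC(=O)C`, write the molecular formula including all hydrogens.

C12H22ClN2O+

Heavy atoms from the SMILES: 12 C, 1 Cl, 2 N, 1 O.
Implicit hydrogens by atom environment:
  5 × C: 2 H each → 10
  3 × C: 3 H each → 9
  3 × C: no H
  1 × C: 1 H
  1 × Cl: no H
  1 × N (charge +1): 2 H
  1 × N: no H
  1 × O: no H
  Total hydrogens = 22.
Net charge +1.
Molecular formula: C12H22ClN2O+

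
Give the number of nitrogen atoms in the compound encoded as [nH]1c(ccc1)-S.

1

The symbol for nitrogen appears 1 time in the SMILES.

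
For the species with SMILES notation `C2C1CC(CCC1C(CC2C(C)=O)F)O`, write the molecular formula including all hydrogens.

Heavy atoms from the SMILES: 12 C, 1 F, 2 O.
Implicit hydrogens by atom environment:
  5 × C: 2 H each → 10
  5 × C: 1 H each → 5
  1 × C: 3 H
  1 × C: no H
  1 × F: no H
  1 × O: 1 H
  1 × O: no H
  Total hydrogens = 19.
Molecular formula: C12H19FO2

C12H19FO2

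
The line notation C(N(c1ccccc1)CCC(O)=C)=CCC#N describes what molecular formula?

Heavy atoms from the SMILES: 14 C, 2 N, 1 O.
Implicit hydrogens by atom environment:
  5 × C (aromatic): 1 H each → 5
  4 × C: 2 H each → 8
  2 × C: 1 H each → 2
  2 × C: no H
  2 × N: no H
  1 × C (aromatic): no H
  1 × O: 1 H
  Total hydrogens = 16.
Molecular formula: C14H16N2O

C14H16N2O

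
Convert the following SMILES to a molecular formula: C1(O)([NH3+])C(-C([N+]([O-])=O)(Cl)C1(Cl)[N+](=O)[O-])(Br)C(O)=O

C5H5BrCl2N3O7+

Heavy atoms from the SMILES: 1 Br, 5 C, 2 Cl, 3 N, 7 O.
Implicit hydrogens by atom environment:
  5 × C: no H
  3 × O: no H
  2 × Cl: no H
  2 × N (charge +1): no H
  2 × O: 1 H each → 2
  2 × O (charge -1): no H
  1 × Br: no H
  1 × N (charge +1): 3 H
  Total hydrogens = 5.
Net charge +1.
Molecular formula: C5H5BrCl2N3O7+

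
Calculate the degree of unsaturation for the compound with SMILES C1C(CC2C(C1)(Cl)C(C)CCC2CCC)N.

Molecular formula from the SMILES: C14H26ClN.
DoU = (2C + 2 + N − H − X)/2 = (2·14 + 2 + 1 − 26 − 1)/2 = 4/2 = 2.
(Structurally: 2 ring(s) + 0 π bond(s) = 2.)

2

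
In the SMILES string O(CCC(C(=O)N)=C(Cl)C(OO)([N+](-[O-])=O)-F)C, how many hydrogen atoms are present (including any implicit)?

10

Hydrogens are implicit in SMILES; fill each atom to its normal valence:
  4 × C: no H
  4 × O: no H
  2 × C: 2 H each → 4
  1 × C: 3 H
  1 × Cl: no H
  1 × F: no H
  1 × N: 2 H
  1 × N (charge +1): no H
  1 × O: 1 H
  1 × O (charge -1): no H
  Total hydrogens = 10.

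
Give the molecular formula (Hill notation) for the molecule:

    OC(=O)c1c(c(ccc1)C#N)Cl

Heavy atoms from the SMILES: 8 C, 1 Cl, 1 N, 2 O.
Implicit hydrogens by atom environment:
  3 × C (aromatic): 1 H each → 3
  3 × C (aromatic): no H
  2 × C: no H
  1 × Cl: no H
  1 × N: no H
  1 × O: 1 H
  1 × O: no H
  Total hydrogens = 4.
Molecular formula: C8H4ClNO2

C8H4ClNO2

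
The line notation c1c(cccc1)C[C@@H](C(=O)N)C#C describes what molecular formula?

Heavy atoms from the SMILES: 11 C, 1 N, 1 O.
Implicit hydrogens by atom environment:
  5 × C (aromatic): 1 H each → 5
  2 × C: 1 H each → 2
  2 × C: no H
  1 × C: 2 H
  1 × C (aromatic): no H
  1 × N: 2 H
  1 × O: no H
  Total hydrogens = 11.
Molecular formula: C11H11NO

C11H11NO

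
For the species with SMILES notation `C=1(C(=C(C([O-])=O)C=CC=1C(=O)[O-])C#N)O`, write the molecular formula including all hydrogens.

Heavy atoms from the SMILES: 9 C, 1 N, 5 O.
Implicit hydrogens by atom environment:
  4 × C (aromatic): no H
  3 × C: no H
  2 × C (aromatic): 1 H each → 2
  2 × O: no H
  2 × O (charge -1): no H
  1 × N: no H
  1 × O: 1 H
  Total hydrogens = 3.
Net charge -2.
Molecular formula: [C9H3NO5]2-

[C9H3NO5]2-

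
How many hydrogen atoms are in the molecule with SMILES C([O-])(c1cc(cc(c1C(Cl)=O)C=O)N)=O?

Hydrogens are implicit in SMILES; fill each atom to its normal valence:
  4 × C (aromatic): no H
  3 × O: no H
  2 × C (aromatic): 1 H each → 2
  2 × C: no H
  1 × C: 1 H
  1 × Cl: no H
  1 × N: 2 H
  1 × O (charge -1): no H
  Total hydrogens = 5.

5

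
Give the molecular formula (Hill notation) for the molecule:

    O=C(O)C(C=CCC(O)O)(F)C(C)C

C9H15FO4

Heavy atoms from the SMILES: 9 C, 1 F, 4 O.
Implicit hydrogens by atom environment:
  4 × C: 1 H each → 4
  3 × O: 1 H each → 3
  2 × C: 3 H each → 6
  2 × C: no H
  1 × C: 2 H
  1 × F: no H
  1 × O: no H
  Total hydrogens = 15.
Molecular formula: C9H15FO4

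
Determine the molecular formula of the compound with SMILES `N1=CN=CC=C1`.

C4H4N2

Heavy atoms from the SMILES: 4 C, 2 N.
Implicit hydrogens by atom environment:
  4 × C (aromatic): 1 H each → 4
  2 × N (aromatic): no H
  Total hydrogens = 4.
Molecular formula: C4H4N2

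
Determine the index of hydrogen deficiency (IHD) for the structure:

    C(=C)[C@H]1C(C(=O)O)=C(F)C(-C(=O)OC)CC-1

Molecular formula from the SMILES: C11H13FO4.
DoU = (2C + 2 + N − H − X)/2 = (2·11 + 2 + 0 − 13 − 1)/2 = 10/2 = 5.
(Structurally: 1 ring(s) + 4 π bond(s) = 5.)

5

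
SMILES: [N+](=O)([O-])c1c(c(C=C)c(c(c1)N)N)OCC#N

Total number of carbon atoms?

The symbol for carbon appears 10 times in the SMILES. Lowercase c denotes aromatic carbon and counts toward C.

10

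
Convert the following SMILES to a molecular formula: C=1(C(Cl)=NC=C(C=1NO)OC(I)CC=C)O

Heavy atoms from the SMILES: 9 C, 1 Cl, 1 I, 2 N, 3 O.
Implicit hydrogens by atom environment:
  4 × C (aromatic): no H
  2 × C: 2 H each → 4
  2 × C: 1 H each → 2
  2 × O: 1 H each → 2
  1 × C (aromatic): 1 H
  1 × Cl: no H
  1 × I: no H
  1 × N: 1 H
  1 × N (aromatic): no H
  1 × O: no H
  Total hydrogens = 10.
Molecular formula: C9H10ClIN2O3

C9H10ClIN2O3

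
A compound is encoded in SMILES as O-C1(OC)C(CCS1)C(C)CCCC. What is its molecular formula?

Heavy atoms from the SMILES: 11 C, 2 O, 1 S.
Implicit hydrogens by atom environment:
  5 × C: 2 H each → 10
  3 × C: 3 H each → 9
  2 × C: 1 H each → 2
  1 × C: no H
  1 × O: 1 H
  1 × O: no H
  1 × S: no H
  Total hydrogens = 22.
Molecular formula: C11H22O2S

C11H22O2S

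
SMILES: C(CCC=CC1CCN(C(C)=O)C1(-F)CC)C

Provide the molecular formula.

Heavy atoms from the SMILES: 14 C, 1 F, 1 N, 1 O.
Implicit hydrogens by atom environment:
  6 × C: 2 H each → 12
  3 × C: 3 H each → 9
  3 × C: 1 H each → 3
  2 × C: no H
  1 × F: no H
  1 × N: no H
  1 × O: no H
  Total hydrogens = 24.
Molecular formula: C14H24FNO

C14H24FNO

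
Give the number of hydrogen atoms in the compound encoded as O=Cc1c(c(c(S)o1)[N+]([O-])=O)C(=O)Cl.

2

Hydrogens are implicit in SMILES; fill each atom to its normal valence:
  4 × C (aromatic): no H
  3 × O: no H
  1 × C: 1 H
  1 × C: no H
  1 × Cl: no H
  1 × N (charge +1): no H
  1 × O (aromatic): no H
  1 × O (charge -1): no H
  1 × S: 1 H
  Total hydrogens = 2.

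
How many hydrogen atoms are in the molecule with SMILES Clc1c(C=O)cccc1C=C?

7

Hydrogens are implicit in SMILES; fill each atom to its normal valence:
  3 × C (aromatic): 1 H each → 3
  3 × C (aromatic): no H
  2 × C: 1 H each → 2
  1 × C: 2 H
  1 × Cl: no H
  1 × O: no H
  Total hydrogens = 7.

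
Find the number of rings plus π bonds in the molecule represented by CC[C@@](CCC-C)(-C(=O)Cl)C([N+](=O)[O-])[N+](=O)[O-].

Molecular formula from the SMILES: C9H15ClN2O5.
DoU = (2C + 2 + N − H − X)/2 = (2·9 + 2 + 2 − 15 − 1)/2 = 6/2 = 3.
(Structurally: 0 ring(s) + 3 π bond(s) = 3.)

3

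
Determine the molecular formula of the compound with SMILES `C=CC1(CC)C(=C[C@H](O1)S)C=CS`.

C10H14OS2

Heavy atoms from the SMILES: 10 C, 1 O, 2 S.
Implicit hydrogens by atom environment:
  5 × C: 1 H each → 5
  2 × C: 2 H each → 4
  2 × C: no H
  2 × S: 1 H each → 2
  1 × C: 3 H
  1 × O: no H
  Total hydrogens = 14.
Molecular formula: C10H14OS2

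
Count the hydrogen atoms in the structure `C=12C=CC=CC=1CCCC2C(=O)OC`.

14

Hydrogens are implicit in SMILES; fill each atom to its normal valence:
  4 × C (aromatic): 1 H each → 4
  3 × C: 2 H each → 6
  2 × C (aromatic): no H
  2 × O: no H
  1 × C: 3 H
  1 × C: 1 H
  1 × C: no H
  Total hydrogens = 14.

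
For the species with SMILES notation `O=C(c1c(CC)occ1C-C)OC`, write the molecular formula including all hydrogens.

Heavy atoms from the SMILES: 10 C, 3 O.
Implicit hydrogens by atom environment:
  3 × C: 3 H each → 9
  3 × C (aromatic): no H
  2 × C: 2 H each → 4
  2 × O: no H
  1 × C (aromatic): 1 H
  1 × C: no H
  1 × O (aromatic): no H
  Total hydrogens = 14.
Molecular formula: C10H14O3

C10H14O3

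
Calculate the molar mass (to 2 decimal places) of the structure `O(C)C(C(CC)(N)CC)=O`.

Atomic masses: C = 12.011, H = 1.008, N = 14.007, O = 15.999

145.20

Molecular formula: C7H15NO2.
M = 7×12.011 + 15×1.008 + 1×14.007 + 2×15.999 = 145.20 g/mol.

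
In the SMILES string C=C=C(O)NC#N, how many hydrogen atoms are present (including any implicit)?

Hydrogens are implicit in SMILES; fill each atom to its normal valence:
  3 × C: no H
  1 × C: 2 H
  1 × N: 1 H
  1 × N: no H
  1 × O: 1 H
  Total hydrogens = 4.

4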